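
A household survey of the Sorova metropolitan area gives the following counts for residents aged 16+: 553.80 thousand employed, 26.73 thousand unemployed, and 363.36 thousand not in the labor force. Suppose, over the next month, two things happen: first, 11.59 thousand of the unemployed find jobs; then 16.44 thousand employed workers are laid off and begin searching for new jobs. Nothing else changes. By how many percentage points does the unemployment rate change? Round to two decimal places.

The unemployment rate changes by +0.84 percentage points.

Initially, labor force = 553.80 + 26.73 = 580.53 thousand, so u = 26.73/580.53 = 4.60%.
After the first change, unemployed falls and employed rises by 11.59; labor force unchanged → E = 565.39, U = 15.14, labor force = 580.53 thousand.
After the second change, employed falls and unemployed rises by 16.44; labor force unchanged → E = 548.95, U = 31.58, labor force = 580.53 thousand.
New unemployment rate = 31.58 / 580.53 = 5.44%.
Change = 5.44% − 4.60% = +0.84 percentage points.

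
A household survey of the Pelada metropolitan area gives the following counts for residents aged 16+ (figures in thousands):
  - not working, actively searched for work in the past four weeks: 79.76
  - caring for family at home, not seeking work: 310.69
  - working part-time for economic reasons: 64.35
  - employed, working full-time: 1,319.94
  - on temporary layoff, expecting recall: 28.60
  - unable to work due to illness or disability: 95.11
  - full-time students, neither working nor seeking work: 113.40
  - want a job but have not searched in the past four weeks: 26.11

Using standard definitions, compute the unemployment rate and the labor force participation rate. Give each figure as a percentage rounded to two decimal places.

Unemployment rate ≈ 7.26%; labor force participation rate ≈ 73.24%.

Employed = 64.35 + 1,319.94 = 1,384.29 thousand (anyone who worked, including part-time for economic reasons, counts as employed).
Unemployed = 79.76 + 28.60 = 108.36 thousand (jobless and actively searching, or on temporary layoff).
Labor force = 1,384.29 + 108.36 = 1,492.65 thousand.
Not in labor force = 310.69 + 95.11 + 113.40 + 26.11 = 545.31 thousand (those not working and not actively searching are outside the labor force — including those who want a job but have given up searching).
Civilian working-age population = 1,492.65 + 545.31 = 2,037.96 thousand.
Unemployment rate = 108.36 / 1,492.65 = 7.26%.
Labor force participation rate = 1,492.65 / 2,037.96 = 73.24%.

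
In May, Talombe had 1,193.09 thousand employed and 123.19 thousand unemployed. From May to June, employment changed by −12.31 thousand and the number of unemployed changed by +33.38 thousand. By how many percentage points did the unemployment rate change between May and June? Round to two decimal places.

The unemployment rate changed by +2.35 percentage points.

May: labor force = 1,193.09 + 123.19 = 1,316.28; u = 123.19/1,316.28 = 9.36%.
June: labor force = 1,180.78 + 156.57 = 1,337.35; u = 156.57/1,337.35 = 11.71%.
Change = 11.71% − 9.36% = +2.35 pp.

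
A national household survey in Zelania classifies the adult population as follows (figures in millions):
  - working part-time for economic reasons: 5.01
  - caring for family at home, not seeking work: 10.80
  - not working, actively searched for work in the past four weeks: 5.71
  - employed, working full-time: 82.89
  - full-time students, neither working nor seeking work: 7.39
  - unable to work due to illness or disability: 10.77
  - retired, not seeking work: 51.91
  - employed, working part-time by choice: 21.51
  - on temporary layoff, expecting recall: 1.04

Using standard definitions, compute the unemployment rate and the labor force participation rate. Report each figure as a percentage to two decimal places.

Employed = 5.01 + 82.89 + 21.51 = 109.41 million (anyone who worked, including part-time for economic reasons, counts as employed).
Unemployed = 5.71 + 1.04 = 6.75 million (jobless and actively searching, or on temporary layoff).
Labor force = 109.41 + 6.75 = 116.16 million.
Not in labor force = 10.80 + 7.39 + 10.77 + 51.91 = 80.87 million (those not working and not actively searching are outside the labor force).
Civilian working-age population = 116.16 + 80.87 = 197.03 million.
Unemployment rate = 6.75 / 116.16 = 5.81%.
Labor force participation rate = 116.16 / 197.03 = 58.96%.

Unemployment rate ≈ 5.81%; labor force participation rate ≈ 58.96%.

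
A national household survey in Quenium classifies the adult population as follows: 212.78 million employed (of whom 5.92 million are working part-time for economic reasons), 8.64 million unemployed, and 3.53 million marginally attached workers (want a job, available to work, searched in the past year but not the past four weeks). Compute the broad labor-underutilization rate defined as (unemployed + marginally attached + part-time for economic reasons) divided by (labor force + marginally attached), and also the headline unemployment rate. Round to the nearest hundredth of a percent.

Labor force = 212.78 + 8.64 = 221.42 million.
Numerator = 8.64 + 3.53 + 5.92 = 18.09 million.
Denominator = 221.42 + 3.53 = 224.95 million.
Broad rate = 18.09 / 224.95 = 8.04%.
Headline unemployment rate = 8.64 / 221.42 = 3.90%.

Broad underutilization rate ≈ 8.04%; headline unemployment rate ≈ 3.90%.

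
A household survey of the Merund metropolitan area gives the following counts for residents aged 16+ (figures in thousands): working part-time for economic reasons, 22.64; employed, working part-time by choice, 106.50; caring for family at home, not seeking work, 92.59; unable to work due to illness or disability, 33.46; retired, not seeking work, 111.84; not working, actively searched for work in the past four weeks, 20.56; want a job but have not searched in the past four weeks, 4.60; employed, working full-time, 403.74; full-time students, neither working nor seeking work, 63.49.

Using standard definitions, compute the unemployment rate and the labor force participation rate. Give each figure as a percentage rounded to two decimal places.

Unemployment rate ≈ 3.71%; labor force participation rate ≈ 64.40%.

Employed = 22.64 + 106.50 + 403.74 = 532.88 thousand (anyone who worked, including part-time for economic reasons, counts as employed).
Unemployed = 20.56 thousand.
Labor force = 532.88 + 20.56 = 553.44 thousand.
Not in labor force = 92.59 + 33.46 + 111.84 + 4.60 + 63.49 = 305.98 thousand (those not working and not actively searching are outside the labor force — including those who want a job but have given up searching).
Civilian working-age population = 553.44 + 305.98 = 859.42 thousand.
Unemployment rate = 20.56 / 553.44 = 3.71%.
Labor force participation rate = 553.44 / 859.42 = 64.40%.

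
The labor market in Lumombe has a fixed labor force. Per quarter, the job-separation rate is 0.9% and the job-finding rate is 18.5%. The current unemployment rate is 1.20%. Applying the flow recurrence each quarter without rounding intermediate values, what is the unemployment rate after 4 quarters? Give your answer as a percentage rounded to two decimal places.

With a fixed labor force, u_{t+1} = u_t + s·(1−u_t) − f·u_t = u_t·(1−s−f) + s.
Here 1−s−f = 0.806 and s = 0.009.
u_1 = 0.012000 × 0.806 + 0.009 = 0.018672.
u_2 = 0.018672 × 0.806 + 0.009 = 0.024050.
u_3 = 0.024050 × 0.806 + 0.009 = 0.028384.
u_4 = 0.028384 × 0.806 + 0.009 = 0.031878.

Unemployment rate after four quarters ≈ 3.19%.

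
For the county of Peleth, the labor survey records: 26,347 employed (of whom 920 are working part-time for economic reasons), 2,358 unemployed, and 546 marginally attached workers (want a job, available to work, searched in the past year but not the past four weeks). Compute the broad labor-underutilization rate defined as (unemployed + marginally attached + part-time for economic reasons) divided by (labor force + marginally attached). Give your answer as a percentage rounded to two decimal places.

Broad underutilization rate ≈ 13.07%.

Labor force = 26,347 + 2,358 = 28,705.
Numerator = 2,358 + 546 + 920 = 3,824.
Denominator = 28,705 + 546 = 29,251.
Broad rate = 3,824 / 29,251 = 13.07%.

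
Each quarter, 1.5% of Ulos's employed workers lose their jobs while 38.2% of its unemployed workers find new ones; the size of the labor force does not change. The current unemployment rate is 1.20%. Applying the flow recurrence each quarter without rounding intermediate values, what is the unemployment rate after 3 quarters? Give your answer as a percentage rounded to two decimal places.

Unemployment rate after three quarters ≈ 3.21%.

With a fixed labor force, u_{t+1} = u_t + s·(1−u_t) − f·u_t = u_t·(1−s−f) + s.
Here 1−s−f = 0.603 and s = 0.015.
u_1 = 0.012000 × 0.603 + 0.015 = 0.022236.
u_2 = 0.022236 × 0.603 + 0.015 = 0.028408.
u_3 = 0.028408 × 0.603 + 0.015 = 0.032130.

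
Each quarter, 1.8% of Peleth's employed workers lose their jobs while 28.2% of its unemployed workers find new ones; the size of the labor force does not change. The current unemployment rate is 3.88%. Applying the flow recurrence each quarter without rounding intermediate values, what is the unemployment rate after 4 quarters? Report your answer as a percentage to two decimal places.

Unemployment rate after four quarters ≈ 5.49%.

With a fixed labor force, u_{t+1} = u_t + s·(1−u_t) − f·u_t = u_t·(1−s−f) + s.
Here 1−s−f = 0.700 and s = 0.018.
u_1 = 0.038800 × 0.700 + 0.018 = 0.045160.
u_2 = 0.045160 × 0.700 + 0.018 = 0.049612.
u_3 = 0.049612 × 0.700 + 0.018 = 0.052728.
u_4 = 0.052728 × 0.700 + 0.018 = 0.054910.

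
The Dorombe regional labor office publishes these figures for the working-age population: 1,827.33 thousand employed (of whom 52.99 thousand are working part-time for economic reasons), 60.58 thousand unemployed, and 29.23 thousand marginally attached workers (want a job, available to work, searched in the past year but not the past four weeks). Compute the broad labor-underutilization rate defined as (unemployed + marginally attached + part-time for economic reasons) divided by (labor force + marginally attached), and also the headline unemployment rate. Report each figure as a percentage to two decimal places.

Labor force = 1,827.33 + 60.58 = 1,887.91 thousand.
Numerator = 60.58 + 29.23 + 52.99 = 142.80 thousand.
Denominator = 1,887.91 + 29.23 = 1,917.14 thousand.
Broad rate = 142.80 / 1,917.14 = 7.45%.
Headline unemployment rate = 60.58 / 1,887.91 = 3.21%.

Broad underutilization rate ≈ 7.45%; headline unemployment rate ≈ 3.21%.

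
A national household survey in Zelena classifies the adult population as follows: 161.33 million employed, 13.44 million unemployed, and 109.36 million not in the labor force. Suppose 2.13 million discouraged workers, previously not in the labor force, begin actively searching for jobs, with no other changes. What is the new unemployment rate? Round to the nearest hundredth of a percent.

Initially, labor force = 161.33 + 13.44 = 174.77 million, so u = 13.44/174.77 = 7.69%.
After the change, unemployed and labor force both rise by 2.13 → E = 161.33, U = 15.57, labor force = 176.90 million.
New unemployment rate = 15.57 / 176.90 = 8.80%.

New unemployment rate ≈ 8.80%.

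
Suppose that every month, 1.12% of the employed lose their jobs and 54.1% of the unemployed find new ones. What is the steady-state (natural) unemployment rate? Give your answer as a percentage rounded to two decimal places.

Steady-state unemployment rate ≈ 2.03%.

At steady state the flows balance: s·E = f·U, so U/(E+U) = s/(s+f).
u* = 1.12 / (1.12 + 54.1) = 1.12 / 55.22 = 2.03%.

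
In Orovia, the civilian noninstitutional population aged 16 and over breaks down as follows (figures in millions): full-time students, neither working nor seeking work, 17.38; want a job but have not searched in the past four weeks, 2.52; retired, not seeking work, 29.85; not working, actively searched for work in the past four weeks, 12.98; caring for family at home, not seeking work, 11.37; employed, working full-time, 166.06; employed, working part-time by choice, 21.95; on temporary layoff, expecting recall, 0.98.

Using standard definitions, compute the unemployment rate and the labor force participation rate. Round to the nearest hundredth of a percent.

Unemployment rate ≈ 6.91%; labor force participation rate ≈ 76.77%.

Employed = 166.06 + 21.95 = 188.01 million.
Unemployed = 12.98 + 0.98 = 13.96 million (jobless and actively searching, or on temporary layoff).
Labor force = 188.01 + 13.96 = 201.97 million.
Not in labor force = 17.38 + 2.52 + 29.85 + 11.37 = 61.12 million (those not working and not actively searching are outside the labor force — including those who want a job but have given up searching).
Civilian working-age population = 201.97 + 61.12 = 263.09 million.
Unemployment rate = 13.96 / 201.97 = 6.91%.
Labor force participation rate = 201.97 / 263.09 = 76.77%.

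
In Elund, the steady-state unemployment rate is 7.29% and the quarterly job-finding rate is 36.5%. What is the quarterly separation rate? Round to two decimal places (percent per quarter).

From u* = s/(s+f): s = u·f/(1−u).
s = 0.0729 × 36.5 / (1 − 0.0729) = 2.6609 / 0.9271 ≈ 2.87% per quarter.

Separation rate ≈ 2.87% per quarter.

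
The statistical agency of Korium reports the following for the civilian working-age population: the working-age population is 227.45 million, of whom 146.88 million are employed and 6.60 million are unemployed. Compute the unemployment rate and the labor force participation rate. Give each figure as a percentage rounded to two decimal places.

Unemployment rate ≈ 4.30%; labor force participation rate ≈ 67.48%.

Labor force = employed + unemployed = 146.88 + 6.60 = 153.48 million.
Unemployment rate = 6.60 / 153.48 = 4.30%.
Labor force participation rate = 153.48 / 227.45 = 67.48%.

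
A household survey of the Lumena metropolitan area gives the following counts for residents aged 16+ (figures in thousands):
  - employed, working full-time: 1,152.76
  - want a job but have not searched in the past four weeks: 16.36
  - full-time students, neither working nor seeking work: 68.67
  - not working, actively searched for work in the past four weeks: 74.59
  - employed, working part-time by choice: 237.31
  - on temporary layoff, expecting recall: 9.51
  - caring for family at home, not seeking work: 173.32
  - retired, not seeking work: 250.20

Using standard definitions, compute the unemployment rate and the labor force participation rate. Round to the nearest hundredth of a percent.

Employed = 1,152.76 + 237.31 = 1,390.07 thousand.
Unemployed = 74.59 + 9.51 = 84.10 thousand (jobless and actively searching, or on temporary layoff).
Labor force = 1,390.07 + 84.10 = 1,474.17 thousand.
Not in labor force = 16.36 + 68.67 + 173.32 + 250.20 = 508.55 thousand (those not working and not actively searching are outside the labor force — including those who want a job but have given up searching).
Civilian working-age population = 1,474.17 + 508.55 = 1,982.72 thousand.
Unemployment rate = 84.10 / 1,474.17 = 5.70%.
Labor force participation rate = 1,474.17 / 1,982.72 = 74.35%.

Unemployment rate ≈ 5.70%; labor force participation rate ≈ 74.35%.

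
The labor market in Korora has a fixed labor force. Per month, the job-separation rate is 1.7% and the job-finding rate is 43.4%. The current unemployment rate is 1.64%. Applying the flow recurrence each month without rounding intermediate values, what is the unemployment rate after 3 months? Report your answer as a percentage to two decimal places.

Unemployment rate after three months ≈ 3.42%.

With a fixed labor force, u_{t+1} = u_t + s·(1−u_t) − f·u_t = u_t·(1−s−f) + s.
Here 1−s−f = 0.549 and s = 0.017.
u_1 = 0.016400 × 0.549 + 0.017 = 0.026004.
u_2 = 0.026004 × 0.549 + 0.017 = 0.031276.
u_3 = 0.031276 × 0.549 + 0.017 = 0.034171.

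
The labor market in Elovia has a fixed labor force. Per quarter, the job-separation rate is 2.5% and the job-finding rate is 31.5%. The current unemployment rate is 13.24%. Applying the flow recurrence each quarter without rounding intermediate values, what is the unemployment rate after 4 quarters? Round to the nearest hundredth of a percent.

With a fixed labor force, u_{t+1} = u_t + s·(1−u_t) − f·u_t = u_t·(1−s−f) + s.
Here 1−s−f = 0.660 and s = 0.025.
u_1 = 0.132400 × 0.660 + 0.025 = 0.112384.
u_2 = 0.112384 × 0.660 + 0.025 = 0.099173.
u_3 = 0.099173 × 0.660 + 0.025 = 0.090454.
u_4 = 0.090454 × 0.660 + 0.025 = 0.084700.

Unemployment rate after four quarters ≈ 8.47%.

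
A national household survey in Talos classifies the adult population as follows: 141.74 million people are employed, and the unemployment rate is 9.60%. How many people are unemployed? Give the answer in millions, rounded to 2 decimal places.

Let U be the number unemployed. The labor force is E + U, and U/(E+U) = 0.0960.
So U = 0.0960 × 141.74 / (1 − 0.0960) = 13.6070 / 0.9040 ≈ 15.05 million.

About 15.05 million are unemployed.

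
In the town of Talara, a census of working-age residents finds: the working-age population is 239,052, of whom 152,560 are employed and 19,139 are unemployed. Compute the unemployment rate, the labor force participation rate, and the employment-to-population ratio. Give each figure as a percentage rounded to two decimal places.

Labor force = employed + unemployed = 152,560 + 19,139 = 171,699.
Unemployment rate = 19,139 / 171,699 = 11.15%.
Labor force participation rate = 171,699 / 239,052 = 71.82%.
Employment-population ratio = 152,560 / 239,052 = 63.82%.

Unemployment rate ≈ 11.15%; labor force participation rate ≈ 71.82%; employment-population ratio ≈ 63.82%.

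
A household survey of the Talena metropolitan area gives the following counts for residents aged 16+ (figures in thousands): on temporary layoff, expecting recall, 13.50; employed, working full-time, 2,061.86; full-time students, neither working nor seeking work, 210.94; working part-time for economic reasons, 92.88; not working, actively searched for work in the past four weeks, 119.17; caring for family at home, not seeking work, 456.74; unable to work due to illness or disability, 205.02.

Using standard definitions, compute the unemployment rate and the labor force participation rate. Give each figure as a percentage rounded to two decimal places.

Unemployment rate ≈ 5.80%; labor force participation rate ≈ 72.38%.

Employed = 2,061.86 + 92.88 = 2,154.74 thousand (anyone who worked, including part-time for economic reasons, counts as employed).
Unemployed = 13.50 + 119.17 = 132.67 thousand (jobless and actively searching, or on temporary layoff).
Labor force = 2,154.74 + 132.67 = 2,287.41 thousand.
Not in labor force = 210.94 + 456.74 + 205.02 = 872.70 thousand (those not working and not actively searching are outside the labor force).
Civilian working-age population = 2,287.41 + 872.70 = 3,160.11 thousand.
Unemployment rate = 132.67 / 2,287.41 = 5.80%.
Labor force participation rate = 2,287.41 / 3,160.11 = 72.38%.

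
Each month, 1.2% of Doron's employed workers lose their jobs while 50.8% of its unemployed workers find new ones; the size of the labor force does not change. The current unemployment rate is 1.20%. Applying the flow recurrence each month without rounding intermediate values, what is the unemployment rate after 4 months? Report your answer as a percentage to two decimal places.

With a fixed labor force, u_{t+1} = u_t + s·(1−u_t) − f·u_t = u_t·(1−s−f) + s.
Here 1−s−f = 0.480 and s = 0.012.
u_1 = 0.012000 × 0.480 + 0.012 = 0.017760.
u_2 = 0.017760 × 0.480 + 0.012 = 0.020525.
u_3 = 0.020525 × 0.480 + 0.012 = 0.021852.
u_4 = 0.021852 × 0.480 + 0.012 = 0.022489.

Unemployment rate after four months ≈ 2.25%.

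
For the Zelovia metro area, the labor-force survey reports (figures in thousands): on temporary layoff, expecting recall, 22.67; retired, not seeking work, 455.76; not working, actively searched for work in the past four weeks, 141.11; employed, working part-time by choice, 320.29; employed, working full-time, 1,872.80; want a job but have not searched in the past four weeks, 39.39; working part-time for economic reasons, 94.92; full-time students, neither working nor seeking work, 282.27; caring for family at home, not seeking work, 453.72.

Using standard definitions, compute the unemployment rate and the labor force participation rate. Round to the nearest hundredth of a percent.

Employed = 320.29 + 1,872.80 + 94.92 = 2,288.01 thousand (anyone who worked, including part-time for economic reasons, counts as employed).
Unemployed = 22.67 + 141.11 = 163.78 thousand (jobless and actively searching, or on temporary layoff).
Labor force = 2,288.01 + 163.78 = 2,451.79 thousand.
Not in labor force = 455.76 + 39.39 + 282.27 + 453.72 = 1,231.14 thousand (those not working and not actively searching are outside the labor force — including those who want a job but have given up searching).
Civilian working-age population = 2,451.79 + 1,231.14 = 3,682.93 thousand.
Unemployment rate = 163.78 / 2,451.79 = 6.68%.
Labor force participation rate = 2,451.79 / 3,682.93 = 66.57%.

Unemployment rate ≈ 6.68%; labor force participation rate ≈ 66.57%.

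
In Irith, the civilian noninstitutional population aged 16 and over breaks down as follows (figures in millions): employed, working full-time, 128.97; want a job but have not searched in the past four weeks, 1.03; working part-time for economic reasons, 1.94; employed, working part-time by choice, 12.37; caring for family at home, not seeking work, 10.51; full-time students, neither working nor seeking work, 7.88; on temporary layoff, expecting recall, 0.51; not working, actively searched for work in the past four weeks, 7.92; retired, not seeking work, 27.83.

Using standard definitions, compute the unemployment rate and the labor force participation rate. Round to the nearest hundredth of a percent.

Unemployment rate ≈ 5.56%; labor force participation rate ≈ 76.25%.

Employed = 128.97 + 1.94 + 12.37 = 143.28 million (anyone who worked, including part-time for economic reasons, counts as employed).
Unemployed = 0.51 + 7.92 = 8.43 million (jobless and actively searching, or on temporary layoff).
Labor force = 143.28 + 8.43 = 151.71 million.
Not in labor force = 1.03 + 10.51 + 7.88 + 27.83 = 47.25 million (those not working and not actively searching are outside the labor force — including those who want a job but have given up searching).
Civilian working-age population = 151.71 + 47.25 = 198.96 million.
Unemployment rate = 8.43 / 151.71 = 5.56%.
Labor force participation rate = 151.71 / 198.96 = 76.25%.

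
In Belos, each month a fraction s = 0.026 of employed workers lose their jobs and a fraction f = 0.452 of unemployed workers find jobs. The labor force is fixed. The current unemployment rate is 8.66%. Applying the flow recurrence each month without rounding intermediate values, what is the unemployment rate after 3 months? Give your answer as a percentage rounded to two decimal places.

With a fixed labor force, u_{t+1} = u_t + s·(1−u_t) − f·u_t = u_t·(1−s−f) + s.
Here 1−s−f = 0.522 and s = 0.026.
u_1 = 0.086600 × 0.522 + 0.026 = 0.071205.
u_2 = 0.071205 × 0.522 + 0.026 = 0.063169.
u_3 = 0.063169 × 0.522 + 0.026 = 0.058974.

Unemployment rate after three months ≈ 5.90%.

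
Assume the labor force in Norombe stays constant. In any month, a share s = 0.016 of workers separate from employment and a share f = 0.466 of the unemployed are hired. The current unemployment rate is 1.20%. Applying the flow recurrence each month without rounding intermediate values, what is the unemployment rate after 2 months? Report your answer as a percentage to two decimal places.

Unemployment rate after two months ≈ 2.75%.

With a fixed labor force, u_{t+1} = u_t + s·(1−u_t) − f·u_t = u_t·(1−s−f) + s.
Here 1−s−f = 0.518 and s = 0.016.
u_1 = 0.012000 × 0.518 + 0.016 = 0.022216.
u_2 = 0.022216 × 0.518 + 0.016 = 0.027508.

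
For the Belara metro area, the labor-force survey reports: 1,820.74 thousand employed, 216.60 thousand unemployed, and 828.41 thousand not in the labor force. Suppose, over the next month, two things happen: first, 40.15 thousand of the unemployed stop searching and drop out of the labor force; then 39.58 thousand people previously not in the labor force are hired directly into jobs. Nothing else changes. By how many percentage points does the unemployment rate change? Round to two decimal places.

Initially, labor force = 1,820.74 + 216.60 = 2,037.34 thousand, so u = 216.60/2,037.34 = 10.63%.
After the first change, unemployed and labor force both fall by 40.15 → E = 1,820.74, U = 176.45, labor force = 1,997.19 thousand.
After the second change, employed and labor force both rise by 39.58; unemployed unchanged → E = 1,860.32, U = 176.45, labor force = 2,036.77 thousand.
New unemployment rate = 176.45 / 2,036.77 = 8.66%.
Change = 8.66% − 10.63% = −1.97 percentage points.

The unemployment rate changes by −1.97 percentage points.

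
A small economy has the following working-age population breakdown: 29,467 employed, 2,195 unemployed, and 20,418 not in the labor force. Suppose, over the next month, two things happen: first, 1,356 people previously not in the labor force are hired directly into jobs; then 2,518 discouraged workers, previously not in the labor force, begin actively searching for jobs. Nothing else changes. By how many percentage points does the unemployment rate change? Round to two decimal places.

Initially, labor force = 29,467 + 2,195 = 31,662, so u = 2,195/31,662 = 6.93%.
After the first change, employed and labor force both rise by 1,356; unemployed unchanged → E = 30,823, U = 2,195, labor force = 33,018.
After the second change, unemployed and labor force both rise by 2,518 → E = 30,823, U = 4,713, labor force = 35,536.
New unemployment rate = 4,713 / 35,536 = 13.26%.
Change = 13.26% − 6.93% = +6.33 percentage points.

The unemployment rate changes by +6.33 percentage points.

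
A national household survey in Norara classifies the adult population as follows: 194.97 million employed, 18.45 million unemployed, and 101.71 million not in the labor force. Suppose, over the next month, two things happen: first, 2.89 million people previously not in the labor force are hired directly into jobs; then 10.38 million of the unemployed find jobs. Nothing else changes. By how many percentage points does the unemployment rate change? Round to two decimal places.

Initially, labor force = 194.97 + 18.45 = 213.42 million, so u = 18.45/213.42 = 8.64%.
After the first change, employed and labor force both rise by 2.89; unemployed unchanged → E = 197.86, U = 18.45, labor force = 216.31 million.
After the second change, unemployed falls and employed rises by 10.38; labor force unchanged → E = 208.24, U = 8.07, labor force = 216.31 million.
New unemployment rate = 8.07 / 216.31 = 3.73%.
Change = 3.73% − 8.64% = −4.91 percentage points.

The unemployment rate changes by −4.91 percentage points.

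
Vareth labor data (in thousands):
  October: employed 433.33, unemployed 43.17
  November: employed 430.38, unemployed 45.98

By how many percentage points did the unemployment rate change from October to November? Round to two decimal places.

October: labor force = 433.33 + 43.17 = 476.50; u = 43.17/476.50 = 9.06%.
November: labor force = 430.38 + 45.98 = 476.36; u = 45.98/476.36 = 9.65%.
Change = 9.65% − 9.06% = +0.59 pp.

The unemployment rate changed by +0.59 percentage points.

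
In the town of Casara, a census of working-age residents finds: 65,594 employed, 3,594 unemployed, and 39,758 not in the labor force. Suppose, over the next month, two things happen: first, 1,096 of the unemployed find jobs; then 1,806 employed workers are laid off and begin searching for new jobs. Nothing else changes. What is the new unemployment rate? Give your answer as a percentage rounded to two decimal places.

New unemployment rate ≈ 6.22%.

Initially, labor force = 65,594 + 3,594 = 69,188, so u = 3,594/69,188 = 5.19%.
After the first change, unemployed falls and employed rises by 1,096; labor force unchanged → E = 66,690, U = 2,498, labor force = 69,188.
After the second change, employed falls and unemployed rises by 1,806; labor force unchanged → E = 64,884, U = 4,304, labor force = 69,188.
New unemployment rate = 4,304 / 69,188 = 6.22%.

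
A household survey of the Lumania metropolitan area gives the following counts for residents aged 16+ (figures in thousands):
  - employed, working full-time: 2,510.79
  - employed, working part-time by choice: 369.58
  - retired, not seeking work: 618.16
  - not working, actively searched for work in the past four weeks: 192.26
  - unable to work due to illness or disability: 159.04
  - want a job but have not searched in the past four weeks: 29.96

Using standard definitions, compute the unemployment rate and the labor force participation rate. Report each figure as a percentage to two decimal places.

Employed = 2,510.79 + 369.58 = 2,880.37 thousand.
Unemployed = 192.26 thousand.
Labor force = 2,880.37 + 192.26 = 3,072.63 thousand.
Not in labor force = 618.16 + 159.04 + 29.96 = 807.16 thousand (those not working and not actively searching are outside the labor force — including those who want a job but have given up searching).
Civilian working-age population = 3,072.63 + 807.16 = 3,879.79 thousand.
Unemployment rate = 192.26 / 3,072.63 = 6.26%.
Labor force participation rate = 3,072.63 / 3,879.79 = 79.20%.

Unemployment rate ≈ 6.26%; labor force participation rate ≈ 79.20%.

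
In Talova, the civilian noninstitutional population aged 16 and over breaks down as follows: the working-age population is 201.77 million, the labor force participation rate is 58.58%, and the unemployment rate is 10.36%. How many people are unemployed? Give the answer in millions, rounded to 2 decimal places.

Labor force = 0.5858 × 201.77 = 118.20 million.
Unemployed = 0.1036 × 118.20 ≈ 12.25 million.

About 12.25 million are unemployed.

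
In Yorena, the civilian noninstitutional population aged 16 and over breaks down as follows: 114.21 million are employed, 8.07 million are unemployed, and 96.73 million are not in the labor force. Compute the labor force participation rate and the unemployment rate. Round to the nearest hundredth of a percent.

Labor force = employed + unemployed = 114.21 + 8.07 = 122.28 million.
Working-age population = 122.28 + 96.73 = 219.01 million.
Unemployment rate = 8.07 / 122.28 = 6.60%.
Labor force participation rate = 122.28 / 219.01 = 55.83%.

Labor force participation rate ≈ 55.83%; unemployment rate ≈ 6.60%.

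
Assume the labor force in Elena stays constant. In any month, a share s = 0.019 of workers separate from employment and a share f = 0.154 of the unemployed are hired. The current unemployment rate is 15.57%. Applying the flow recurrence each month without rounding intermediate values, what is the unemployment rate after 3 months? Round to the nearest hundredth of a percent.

With a fixed labor force, u_{t+1} = u_t + s·(1−u_t) − f·u_t = u_t·(1−s−f) + s.
Here 1−s−f = 0.827 and s = 0.019.
u_1 = 0.155700 × 0.827 + 0.019 = 0.147764.
u_2 = 0.147764 × 0.827 + 0.019 = 0.141201.
u_3 = 0.141201 × 0.827 + 0.019 = 0.135773.

Unemployment rate after three months ≈ 13.58%.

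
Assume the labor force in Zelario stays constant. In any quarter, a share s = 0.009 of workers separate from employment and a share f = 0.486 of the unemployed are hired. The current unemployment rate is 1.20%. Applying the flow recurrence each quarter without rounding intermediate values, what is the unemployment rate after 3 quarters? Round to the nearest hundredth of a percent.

With a fixed labor force, u_{t+1} = u_t + s·(1−u_t) − f·u_t = u_t·(1−s−f) + s.
Here 1−s−f = 0.505 and s = 0.009.
u_1 = 0.012000 × 0.505 + 0.009 = 0.015060.
u_2 = 0.015060 × 0.505 + 0.009 = 0.016605.
u_3 = 0.016605 × 0.505 + 0.009 = 0.017386.

Unemployment rate after three quarters ≈ 1.74%.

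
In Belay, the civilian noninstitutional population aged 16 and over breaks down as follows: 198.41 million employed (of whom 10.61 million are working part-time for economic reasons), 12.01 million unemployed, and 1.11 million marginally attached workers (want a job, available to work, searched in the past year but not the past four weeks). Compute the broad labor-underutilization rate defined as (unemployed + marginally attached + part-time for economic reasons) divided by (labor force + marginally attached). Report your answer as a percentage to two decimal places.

Labor force = 198.41 + 12.01 = 210.42 million.
Numerator = 12.01 + 1.11 + 10.61 = 23.73 million.
Denominator = 210.42 + 1.11 = 211.53 million.
Broad rate = 23.73 / 211.53 = 11.22%.

Broad underutilization rate ≈ 11.22%.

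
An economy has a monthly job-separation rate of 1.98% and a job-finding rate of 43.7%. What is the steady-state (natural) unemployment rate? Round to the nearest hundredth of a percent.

At steady state the flows balance: s·E = f·U, so U/(E+U) = s/(s+f).
u* = 1.98 / (1.98 + 43.7) = 1.98 / 45.68 = 4.33%.

Steady-state unemployment rate ≈ 4.33%.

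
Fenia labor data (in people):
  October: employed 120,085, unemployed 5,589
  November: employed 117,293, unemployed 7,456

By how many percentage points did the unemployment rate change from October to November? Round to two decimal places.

October: labor force = 120,085 + 5,589 = 125,674; u = 5,589/125,674 = 4.45%.
November: labor force = 117,293 + 7,456 = 124,749; u = 7,456/124,749 = 5.98%.
Change = 5.98% − 4.45% = +1.53 pp.

The unemployment rate changed by +1.53 percentage points.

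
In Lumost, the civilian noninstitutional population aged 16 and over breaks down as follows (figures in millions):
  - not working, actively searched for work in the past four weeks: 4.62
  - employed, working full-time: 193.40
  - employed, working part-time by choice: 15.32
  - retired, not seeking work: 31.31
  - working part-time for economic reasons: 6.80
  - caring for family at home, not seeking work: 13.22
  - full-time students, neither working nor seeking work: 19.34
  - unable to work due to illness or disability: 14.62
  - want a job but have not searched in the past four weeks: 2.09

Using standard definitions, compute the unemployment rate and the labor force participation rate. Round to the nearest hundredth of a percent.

Unemployment rate ≈ 2.10%; labor force participation rate ≈ 73.20%.

Employed = 193.40 + 15.32 + 6.80 = 215.52 million (anyone who worked, including part-time for economic reasons, counts as employed).
Unemployed = 4.62 million.
Labor force = 215.52 + 4.62 = 220.14 million.
Not in labor force = 31.31 + 13.22 + 19.34 + 14.62 + 2.09 = 80.58 million (those not working and not actively searching are outside the labor force — including those who want a job but have given up searching).
Civilian working-age population = 220.14 + 80.58 = 300.72 million.
Unemployment rate = 4.62 / 220.14 = 2.10%.
Labor force participation rate = 220.14 / 300.72 = 73.20%.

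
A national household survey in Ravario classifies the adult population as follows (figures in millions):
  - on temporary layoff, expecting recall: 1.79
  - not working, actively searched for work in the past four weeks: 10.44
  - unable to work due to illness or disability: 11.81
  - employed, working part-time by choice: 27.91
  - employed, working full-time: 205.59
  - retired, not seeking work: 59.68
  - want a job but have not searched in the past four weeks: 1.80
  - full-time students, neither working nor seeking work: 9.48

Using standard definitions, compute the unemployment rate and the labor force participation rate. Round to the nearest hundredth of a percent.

Unemployment rate ≈ 4.98%; labor force participation rate ≈ 74.80%.

Employed = 27.91 + 205.59 = 233.50 million.
Unemployed = 1.79 + 10.44 = 12.23 million (jobless and actively searching, or on temporary layoff).
Labor force = 233.50 + 12.23 = 245.73 million.
Not in labor force = 11.81 + 59.68 + 1.80 + 9.48 = 82.77 million (those not working and not actively searching are outside the labor force — including those who want a job but have given up searching).
Civilian working-age population = 245.73 + 82.77 = 328.50 million.
Unemployment rate = 12.23 / 245.73 = 4.98%.
Labor force participation rate = 245.73 / 328.50 = 74.80%.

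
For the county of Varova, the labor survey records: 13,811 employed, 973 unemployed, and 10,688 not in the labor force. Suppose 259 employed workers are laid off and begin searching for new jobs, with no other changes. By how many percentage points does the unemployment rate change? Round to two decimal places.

The unemployment rate changes by +1.75 percentage points.

Initially, labor force = 13,811 + 973 = 14,784, so u = 973/14,784 = 6.58%.
After the change, employed falls and unemployed rises by 259; labor force unchanged → E = 13,552, U = 1,232, labor force = 14,784.
New unemployment rate = 1,232 / 14,784 = 8.33%.
Change = 8.33% − 6.58% = +1.75 percentage points.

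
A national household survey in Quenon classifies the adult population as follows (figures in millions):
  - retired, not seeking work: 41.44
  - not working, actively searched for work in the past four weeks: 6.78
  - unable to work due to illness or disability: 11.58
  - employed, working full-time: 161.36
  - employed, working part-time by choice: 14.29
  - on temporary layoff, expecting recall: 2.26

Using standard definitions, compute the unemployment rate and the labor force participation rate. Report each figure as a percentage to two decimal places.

Employed = 161.36 + 14.29 = 175.65 million.
Unemployed = 6.78 + 2.26 = 9.04 million (jobless and actively searching, or on temporary layoff).
Labor force = 175.65 + 9.04 = 184.69 million.
Not in labor force = 41.44 + 11.58 = 53.02 million (those not working and not actively searching are outside the labor force).
Civilian working-age population = 184.69 + 53.02 = 237.71 million.
Unemployment rate = 9.04 / 184.69 = 4.89%.
Labor force participation rate = 184.69 / 237.71 = 77.70%.

Unemployment rate ≈ 4.89%; labor force participation rate ≈ 77.70%.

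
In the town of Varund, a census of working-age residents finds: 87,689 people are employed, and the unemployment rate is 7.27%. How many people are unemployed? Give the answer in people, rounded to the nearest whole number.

Let U be the number unemployed. The labor force is E + U, and U/(E+U) = 0.0727.
So U = 0.0727 × 87,689 / (1 − 0.0727) = 6374.99 / 0.9273 ≈ 6,875.

About 6,875 are unemployed.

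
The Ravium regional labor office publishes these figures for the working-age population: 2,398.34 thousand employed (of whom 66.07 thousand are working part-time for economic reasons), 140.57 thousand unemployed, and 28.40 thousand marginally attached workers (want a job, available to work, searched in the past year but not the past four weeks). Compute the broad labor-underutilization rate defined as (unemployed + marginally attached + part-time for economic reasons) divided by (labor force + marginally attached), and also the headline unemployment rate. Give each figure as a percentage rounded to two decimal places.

Labor force = 2,398.34 + 140.57 = 2,538.91 thousand.
Numerator = 140.57 + 28.40 + 66.07 = 235.04 thousand.
Denominator = 2,538.91 + 28.40 = 2,567.31 thousand.
Broad rate = 235.04 / 2,567.31 = 9.16%.
Headline unemployment rate = 140.57 / 2,538.91 = 5.54%.

Broad underutilization rate ≈ 9.16%; headline unemployment rate ≈ 5.54%.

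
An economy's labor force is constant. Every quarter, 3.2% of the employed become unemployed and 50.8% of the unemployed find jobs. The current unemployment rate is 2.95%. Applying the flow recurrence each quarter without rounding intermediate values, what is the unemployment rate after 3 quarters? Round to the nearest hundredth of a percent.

With a fixed labor force, u_{t+1} = u_t + s·(1−u_t) − f·u_t = u_t·(1−s−f) + s.
Here 1−s−f = 0.460 and s = 0.032.
u_1 = 0.029500 × 0.460 + 0.032 = 0.045570.
u_2 = 0.045570 × 0.460 + 0.032 = 0.052962.
u_3 = 0.052962 × 0.460 + 0.032 = 0.056363.

Unemployment rate after three quarters ≈ 5.64%.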